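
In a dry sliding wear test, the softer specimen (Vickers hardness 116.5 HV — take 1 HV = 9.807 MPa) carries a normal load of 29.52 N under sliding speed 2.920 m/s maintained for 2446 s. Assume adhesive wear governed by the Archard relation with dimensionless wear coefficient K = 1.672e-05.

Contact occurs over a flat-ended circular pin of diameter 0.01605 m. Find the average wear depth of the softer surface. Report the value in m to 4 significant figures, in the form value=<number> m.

Intermediate values are printed rounded, and all arithmetic keeps exact precision — rounded once at the end, at four significant figures.
Convert: Distance covered L = v·t = 2.920 m/s × 2446 s = 7142 m.
Convert: Hardness H = 116.5 HV × 9.807 MPa/HV = 1143 MPa = 1.143e+09 Pa.
Convert: Contact area A = π·d²/4 = π·(0.01605 m)²/4 = 2.023e-04 m².
In SI base units, W = 29.52 N, H = 1.143e+09 Pa, K = 1.672e-05.
Archard volume V = K·W·L/H = 1.672e-05 · 29.52 · 7142 / 1.143e+09 = 3.086e-09 m³.
Depth h = V/A = 3.086e-09 / 2.023e-04 = 1.525e-05 m.

value=1.525e-05 m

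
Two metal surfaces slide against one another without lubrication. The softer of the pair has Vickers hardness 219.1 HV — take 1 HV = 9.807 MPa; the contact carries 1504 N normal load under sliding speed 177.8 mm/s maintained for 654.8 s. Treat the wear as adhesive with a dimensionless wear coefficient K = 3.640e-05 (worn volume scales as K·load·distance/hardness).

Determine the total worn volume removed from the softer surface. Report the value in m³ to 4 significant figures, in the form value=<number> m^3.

The intermediates appear rounded, and all working math holds exact precision; a single final rounding, at four significant digits.
Convert: Sliding speed v = 177.8 mm/s = 0.1778 m/s. Sliding distance L = v·t = 0.1778 m/s × 654.8 s = 116.4 m.
Convert: Hardness H = 219.1 HV × 9.807 MPa/HV = 2149 MPa = 2.149e+09 Pa.
Restated in SI base units: W = 1504 N, H = 2.149e+09 Pa, K = 3.640e-05.
Apply Archard: V = K·W·L/H = 3.640e-05 · 1504 · 116.4 / 2.149e+09 = 2.966e-09 m³.

value=2.966e-09 m^3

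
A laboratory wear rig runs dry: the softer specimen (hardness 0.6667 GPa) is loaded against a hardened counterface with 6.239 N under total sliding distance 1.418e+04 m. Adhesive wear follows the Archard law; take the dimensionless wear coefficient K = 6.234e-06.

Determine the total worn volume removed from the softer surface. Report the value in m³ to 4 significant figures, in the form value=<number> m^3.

Printed values are rounded. All arithmetic carries full precision, and one final rounding: four significant digits.
Hardness H = 0.6667 GPa = 6.667e+08 Pa.
SI base units throughout: W = 6.239 N, H = 6.667e+08 Pa, K = 6.234e-06.
The Archard volume V = K·W·L/H = 6.234e-06 · 6.239 · 1.418e+04 / 6.667e+08 = 8.272e-10 m³.

value=8.272e-10 m^3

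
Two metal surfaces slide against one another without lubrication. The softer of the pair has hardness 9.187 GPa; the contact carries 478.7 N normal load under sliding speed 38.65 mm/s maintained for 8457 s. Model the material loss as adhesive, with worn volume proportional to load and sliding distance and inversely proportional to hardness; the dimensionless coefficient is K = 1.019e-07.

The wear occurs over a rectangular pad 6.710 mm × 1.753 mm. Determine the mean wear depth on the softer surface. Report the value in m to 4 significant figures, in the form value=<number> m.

value=1.475e-07 m

Each operation runs at exact precision, and the intermediates are displayed rounded; a lone final rounding: 4 significant figures.
Convert: Sliding speed v = 38.65 mm/s = 0.03865 m/s. Distance covered L = v·t = 0.03865 m/s × 8457 s = 326.9 m.
Convert: Hardness H = 9.187 GPa = 9.187e+09 Pa.
Convert: Pad sides 6.710 mm × 1.753 mm = 0.006710 m × 0.001753 m. Contact area A = 0.006710 m × 0.001753 m = 1.176e-05 m².
SI base units throughout: W = 478.7 N, H = 9.187e+09 Pa, K = 1.019e-07.
By Archard's law, V = K·W·L/H = 1.019e-07 · 478.7 · 326.9 / 9.187e+09 = 1.736e-12 m³.
Mean wear depth h = V/A = 1.736e-12 / 1.176e-05 = 1.475e-07 m.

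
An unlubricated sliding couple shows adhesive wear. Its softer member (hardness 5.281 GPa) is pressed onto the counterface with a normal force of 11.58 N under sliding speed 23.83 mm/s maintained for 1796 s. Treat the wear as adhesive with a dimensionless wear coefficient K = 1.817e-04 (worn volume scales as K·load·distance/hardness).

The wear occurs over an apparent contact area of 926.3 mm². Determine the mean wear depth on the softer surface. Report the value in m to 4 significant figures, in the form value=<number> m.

Intermediates are displayed rounded, and all arithmetic runs at full precision, and a single final rounding to four significant digits.
Convert: Sliding speed v = 23.83 mm/s = 0.02383 m/s. Distance L = v·t = 0.02383 m/s × 1796 s = 42.80 m.
Convert: Hardness H = 5.281 GPa = 5.281e+09 Pa.
Convert: Contact area A = 926.3 mm² = 9.263e-04 m².
Collected in SI base units: W = 11.58 N, H = 5.281e+09 Pa, K = 1.817e-04.
Apply Archard: V = K·W·L/H = 1.817e-04 · 11.58 · 42.80 / 5.281e+09 = 1.705e-11 m³.
Average depth h = V/A = 1.705e-11 / 9.263e-04 = 1.841e-08 m.

value=1.841e-08 m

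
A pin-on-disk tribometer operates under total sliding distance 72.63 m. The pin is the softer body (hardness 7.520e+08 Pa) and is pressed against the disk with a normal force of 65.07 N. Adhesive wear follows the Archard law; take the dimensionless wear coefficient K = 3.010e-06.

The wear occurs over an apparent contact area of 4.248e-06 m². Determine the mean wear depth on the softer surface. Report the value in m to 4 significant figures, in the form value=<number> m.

value=4.453e-06 m

Intermediate values are printed rounded. The computation runs at full precision — rounded just once, at four significant digits.
Working in SI base units: W = 65.07 N, H = 7.520e+08 Pa, K = 3.010e-06.
Apply Archard: V = K·W·L/H = 3.010e-06 · 65.07 · 72.63 / 7.520e+08 = 1.892e-11 m³.
Depth of wear h = V/A = 1.892e-11 / 4.248e-06 = 4.453e-06 m.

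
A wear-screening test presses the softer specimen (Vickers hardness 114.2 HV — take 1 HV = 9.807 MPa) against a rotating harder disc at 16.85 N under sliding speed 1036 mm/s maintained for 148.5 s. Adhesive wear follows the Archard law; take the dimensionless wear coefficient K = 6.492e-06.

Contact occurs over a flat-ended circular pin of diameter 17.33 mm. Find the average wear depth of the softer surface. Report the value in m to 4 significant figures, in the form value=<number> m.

All working math runs at full float precision; intermediates are displayed rounded — one final rounding to 4 significant digits.
Convert: Sliding speed v = 1036 mm/s = 1.036 m/s. Sliding distance L = v·t = 1.036 m/s × 148.5 s = 153.8 m.
Convert: Hardness H = 114.2 HV × 9.807 MPa/HV = 1120 MPa = 1.120e+09 Pa.
Convert: Pin diameter d = 17.33 mm = 0.01733 m. Contact area A = π·d²/4 = π·(0.01733 m)²/4 = 2.359e-04 m².
Working in SI base units: W = 16.85 N, H = 1.120e+09 Pa, K = 6.492e-06.
Archard relation: V = K·W·L/H = 6.492e-06 · 16.85 · 153.8 / 1.120e+09 = 1.503e-11 m³.
Depth h = V/A = 1.503e-11 / 2.359e-04 = 6.371e-08 m.

value=6.371e-08 m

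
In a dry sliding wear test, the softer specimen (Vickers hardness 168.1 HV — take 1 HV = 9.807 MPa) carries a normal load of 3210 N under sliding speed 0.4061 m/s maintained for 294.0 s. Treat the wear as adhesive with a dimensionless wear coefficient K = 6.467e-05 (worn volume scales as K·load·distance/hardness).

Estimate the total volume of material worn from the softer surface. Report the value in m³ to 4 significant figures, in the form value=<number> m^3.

The algebra keeps full precision. Intermediates are shown rounded, and one final rounding to 4 significant digits.
Distance covered L = v·t = 0.4061 m/s × 294.0 s = 119.4 m.
Hardness H = 168.1 HV × 9.807 MPa/HV = 1649 MPa = 1.649e+09 Pa.
Expressed in SI base units: W = 3210 N, H = 1.649e+09 Pa, K = 6.467e-05.
Archard relation: V = K·W·L/H = 6.467e-05 · 3210 · 119.4 / 1.649e+09 = 1.503e-08 m³.

value=1.503e-08 m^3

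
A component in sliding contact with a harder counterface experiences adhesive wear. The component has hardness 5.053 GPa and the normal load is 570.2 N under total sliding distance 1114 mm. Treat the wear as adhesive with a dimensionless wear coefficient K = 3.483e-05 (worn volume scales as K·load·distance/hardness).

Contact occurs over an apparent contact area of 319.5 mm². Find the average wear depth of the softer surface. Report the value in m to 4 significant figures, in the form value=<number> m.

Intermediates are displayed rounded — every step carries full precision. Rounded once at the end, at four significant digits.
Sliding distance L = 1114 mm = 1.114 m.
Hardness H = 5.053 GPa = 5.053e+09 Pa.
Contact area A = 319.5 mm² = 3.195e-04 m².
In SI base units: W = 570.2 N, H = 5.053e+09 Pa, K = 3.483e-05.
By Archard's law, V = K·W·L/H = 3.483e-05 · 570.2 · 1.114 / 5.053e+09 = 4.378e-12 m³.
Mean wear depth h = V/A = 4.378e-12 / 3.195e-04 = 1.370e-08 m.

value=1.370e-08 m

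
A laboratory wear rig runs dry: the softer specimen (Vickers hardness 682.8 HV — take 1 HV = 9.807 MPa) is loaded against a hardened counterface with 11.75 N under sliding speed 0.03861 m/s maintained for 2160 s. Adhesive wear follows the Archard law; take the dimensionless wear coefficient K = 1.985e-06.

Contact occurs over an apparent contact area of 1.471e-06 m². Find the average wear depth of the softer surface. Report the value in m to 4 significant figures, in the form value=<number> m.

Every step runs at exact precision — intermediate values appear rounded. Rounded once at the end, at four significant figures.
Convert: Distance L = v·t = 0.03861 m/s × 2160 s = 83.40 m.
Convert: Hardness H = 682.8 HV × 9.807 MPa/HV = 6696 MPa = 6.696e+09 Pa.
As SI base values: W = 11.75 N, H = 6.696e+09 Pa, K = 1.985e-06.
By Archard's law, V = K·W·L/H = 1.985e-06 · 11.75 · 83.40 / 6.696e+09 = 2.905e-13 m³.
Depth of wear h = V/A = 2.905e-13 / 1.471e-06 = 1.975e-07 m.

value=1.975e-07 m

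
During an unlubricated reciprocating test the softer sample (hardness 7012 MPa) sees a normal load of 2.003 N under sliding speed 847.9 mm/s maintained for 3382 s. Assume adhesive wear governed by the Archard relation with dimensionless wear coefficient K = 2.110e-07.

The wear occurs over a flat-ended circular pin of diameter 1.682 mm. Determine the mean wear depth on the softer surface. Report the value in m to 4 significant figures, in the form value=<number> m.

value=7.779e-08 m

Quoted intermediates are rounded, and the algebra keeps full float precision, and one last rounding to 4 significant digits.
Convert: Sliding speed v = 847.9 mm/s = 0.8479 m/s. The distance L = v·t = 0.8479 m/s × 3382 s = 2868 m.
Convert: Hardness H = 7012 MPa = 7.012e+09 Pa.
Convert: Pin diameter d = 1.682 mm = 0.001682 m. Contact area A = π·d²/4 = π·(0.001682 m)²/4 = 2.222e-06 m².
As SI base values: W = 2.003 N, H = 7.012e+09 Pa, K = 2.110e-07.
The Archard volume V = K·W·L/H = 2.110e-07 · 2.003 · 2868 / 7.012e+09 = 1.728e-13 m³.
Average depth h = V/A = 1.728e-13 / 2.222e-06 = 7.779e-08 m.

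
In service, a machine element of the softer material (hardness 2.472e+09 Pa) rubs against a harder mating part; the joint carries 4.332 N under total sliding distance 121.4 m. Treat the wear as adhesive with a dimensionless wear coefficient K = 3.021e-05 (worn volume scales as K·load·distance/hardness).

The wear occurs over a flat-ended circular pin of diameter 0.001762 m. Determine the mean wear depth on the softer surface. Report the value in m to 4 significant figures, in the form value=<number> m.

value=2.636e-06 m

Every step holds full float precision — intermediate values are displayed rounded. Rounded once at the end to four significant figures.
Contact area A = π·d²/4 = π·(0.001762 m)²/4 = 2.438e-06 m².
In SI base units, W = 4.332 N, H = 2.472e+09 Pa, K = 3.021e-05.
Worn volume V = K·W·L/H = 3.021e-05 · 4.332 · 121.4 / 2.472e+09 = 6.427e-12 m³.
Mean depth h = V/A = 6.427e-12 / 2.438e-06 = 2.636e-06 m.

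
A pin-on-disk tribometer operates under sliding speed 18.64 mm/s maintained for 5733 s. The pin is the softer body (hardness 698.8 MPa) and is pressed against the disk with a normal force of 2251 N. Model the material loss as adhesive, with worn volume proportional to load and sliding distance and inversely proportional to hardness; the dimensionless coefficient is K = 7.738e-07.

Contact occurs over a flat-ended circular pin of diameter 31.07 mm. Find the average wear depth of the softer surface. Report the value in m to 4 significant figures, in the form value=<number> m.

value=3.513e-07 m

Intermediate values are displayed rounded, and every step holds full float precision; a lone final rounding to four significant digits.
Sliding speed v = 18.64 mm/s = 0.01864 m/s. Path length L = v·t = 0.01864 m/s × 5733 s = 106.9 m.
Hardness H = 698.8 MPa = 6.988e+08 Pa.
Pin diameter d = 31.07 mm = 0.03107 m. Contact area A = π·d²/4 = π·(0.03107 m)²/4 = 7.582e-04 m².
Working in SI base units: W = 2251 N, H = 6.988e+08 Pa, K = 7.738e-07.
Wear volume V = K·W·L/H = 7.738e-07 · 2251 · 106.9 / 6.988e+08 = 2.664e-10 m³.
Depth h = V/A = 2.664e-10 / 7.582e-04 = 3.513e-07 m.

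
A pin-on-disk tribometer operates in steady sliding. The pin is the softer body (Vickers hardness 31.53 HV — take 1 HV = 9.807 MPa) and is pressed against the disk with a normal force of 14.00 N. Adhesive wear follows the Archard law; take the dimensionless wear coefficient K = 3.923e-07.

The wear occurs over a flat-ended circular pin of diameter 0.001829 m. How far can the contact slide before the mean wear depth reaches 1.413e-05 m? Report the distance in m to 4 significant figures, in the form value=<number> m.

value=2090 m

The intermediates are displayed rounded — each operation carries full float precision. Rounded once at the end, at four significant digits.
Hardness H = 31.53 HV × 9.807 MPa/HV = 309.2 MPa = 3.092e+08 Pa.
Contact area A = π·d²/4 = π·(0.001829 m)²/4 = 2.627e-06 m².
Expressed in SI base units: W = 14.00 N, H = 3.092e+08 Pa, K = 3.923e-07.
Allowed volume V_lim = h_lim·A = 1.413e-05 · 2.627e-06 = 3.712e-11 m³.
Thus life L = V_lim·H/(K·W) = 3.712e-11 · 3.092e+08 / (3.923e-07 · 14.00) = 2090 m.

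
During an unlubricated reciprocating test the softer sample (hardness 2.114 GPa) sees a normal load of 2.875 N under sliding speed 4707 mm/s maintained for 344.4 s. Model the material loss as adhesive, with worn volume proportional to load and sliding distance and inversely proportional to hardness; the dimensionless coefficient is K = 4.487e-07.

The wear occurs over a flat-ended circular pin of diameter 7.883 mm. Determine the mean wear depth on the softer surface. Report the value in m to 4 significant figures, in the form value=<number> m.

value=2.027e-08 m

All arithmetic maintains full precision — the intermediates appear rounded. Rounded once at the end, at four significant figures.
Convert: Sliding speed v = 4707 mm/s = 4.707 m/s. Distance covered L = v·t = 4.707 m/s × 344.4 s = 1621 m.
Convert: Hardness H = 2.114 GPa = 2.114e+09 Pa.
Convert: Pin diameter d = 7.883 mm = 0.007883 m. Contact area A = π·d²/4 = π·(0.007883 m)²/4 = 4.881e-05 m².
Expressed in SI base units: W = 2.875 N, H = 2.114e+09 Pa, K = 4.487e-07.
By Archard's law, V = K·W·L/H = 4.487e-07 · 2.875 · 1621 / 2.114e+09 = 9.892e-13 m³.
Depth of wear h = V/A = 9.892e-13 / 4.881e-05 = 2.027e-08 m.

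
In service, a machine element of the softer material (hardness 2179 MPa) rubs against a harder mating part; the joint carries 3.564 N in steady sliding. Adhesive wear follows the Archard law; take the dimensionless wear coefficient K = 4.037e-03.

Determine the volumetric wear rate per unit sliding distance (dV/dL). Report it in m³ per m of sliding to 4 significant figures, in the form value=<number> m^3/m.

Quoted intermediates are rounded — the algebra runs at full float precision. Rounded just once: 4 significant digits.
Hardness H = 2179 MPa = 2.179e+09 Pa.
In SI base units: W = 3.564 N, H = 2.179e+09 Pa, K = 4.037e-03.
Wear rate dV/dL = K·W/H, so: 4.037e-03 · 3.564 / 2.179e+09 = 6.603e-12 m³/m.

value=6.603e-12 m^3/m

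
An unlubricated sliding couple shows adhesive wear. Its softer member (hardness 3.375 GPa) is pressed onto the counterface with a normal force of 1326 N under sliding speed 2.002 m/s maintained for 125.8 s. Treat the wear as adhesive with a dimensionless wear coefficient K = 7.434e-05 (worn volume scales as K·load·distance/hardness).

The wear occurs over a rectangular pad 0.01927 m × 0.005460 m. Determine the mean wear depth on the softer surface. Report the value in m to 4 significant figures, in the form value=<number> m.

Displayed values are rounded; all working math carries full precision; a lone final rounding: four significant digits.
The distance L = v·t = 2.002 m/s × 125.8 s = 251.9 m.
Hardness H = 3.375 GPa = 3.375e+09 Pa.
Contact area A = 0.01927 m × 0.005460 m = 1.052e-04 m².
Expressed in SI base units: W = 1326 N, H = 3.375e+09 Pa, K = 7.434e-05.
Archard relation: V = K·W·L/H = 7.434e-05 · 1326 · 251.9 / 3.375e+09 = 7.356e-09 m³.
Wear depth h = V/A = 7.356e-09 / 1.052e-04 = 6.991e-05 m.

value=6.991e-05 m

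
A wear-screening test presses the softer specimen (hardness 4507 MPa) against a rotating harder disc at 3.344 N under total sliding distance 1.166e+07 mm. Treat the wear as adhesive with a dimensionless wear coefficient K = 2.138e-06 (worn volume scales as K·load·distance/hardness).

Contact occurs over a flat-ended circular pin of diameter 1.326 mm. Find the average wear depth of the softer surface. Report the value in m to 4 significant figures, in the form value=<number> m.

Intermediates are printed rounded — each operation keeps full precision — rounded once at the end, at four significant digits.
The distance L = 1.166e+07 mm = 1.166e+04 m.
Hardness H = 4507 MPa = 4.507e+09 Pa.
Pin diameter d = 1.326 mm = 0.001326 m. Contact area A = π·d²/4 = π·(0.001326 m)²/4 = 1.381e-06 m².
Restated in SI base units: W = 3.344 N, H = 4.507e+09 Pa, K = 2.138e-06.
Worn volume V = K·W·L/H = 2.138e-06 · 3.344 · 1.166e+04 / 4.507e+09 = 1.850e-11 m³.
Depth of wear h = V/A = 1.850e-11 / 1.381e-06 = 1.339e-05 m.

value=1.339e-05 m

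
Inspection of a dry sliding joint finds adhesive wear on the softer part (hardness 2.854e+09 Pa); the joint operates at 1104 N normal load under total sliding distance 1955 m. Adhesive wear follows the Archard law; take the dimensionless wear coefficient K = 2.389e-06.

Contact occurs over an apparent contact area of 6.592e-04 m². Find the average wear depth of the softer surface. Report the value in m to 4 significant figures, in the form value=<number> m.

The algebra holds full precision. Intermediate values are printed rounded; one final rounding, at 4 significant figures.
In SI base units, W = 1104 N, H = 2.854e+09 Pa, K = 2.389e-06.
The Archard volume V = K·W·L/H = 2.389e-06 · 1104 · 1955 / 2.854e+09 = 1.807e-09 m³.
Depth h = V/A = 1.807e-09 / 6.592e-04 = 2.741e-06 m.

value=2.741e-06 m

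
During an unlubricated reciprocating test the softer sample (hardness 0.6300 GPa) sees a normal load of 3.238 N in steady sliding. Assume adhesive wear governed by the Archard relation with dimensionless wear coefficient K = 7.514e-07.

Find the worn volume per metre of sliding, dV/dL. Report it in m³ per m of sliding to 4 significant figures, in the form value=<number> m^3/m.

value=3.862e-15 m^3/m

The intermediates are displayed rounded, and the computation holds exact precision; a lone final rounding, at four significant digits.
Convert: Hardness H = 0.6300 GPa = 6.300e+08 Pa.
In SI base units, W = 3.238 N, H = 6.300e+08 Pa, K = 7.514e-07.
Rate of wear dV/dL = K·W/H (no L dependence): 7.514e-07 · 3.238 / 6.300e+08 = 3.862e-15 m³/m.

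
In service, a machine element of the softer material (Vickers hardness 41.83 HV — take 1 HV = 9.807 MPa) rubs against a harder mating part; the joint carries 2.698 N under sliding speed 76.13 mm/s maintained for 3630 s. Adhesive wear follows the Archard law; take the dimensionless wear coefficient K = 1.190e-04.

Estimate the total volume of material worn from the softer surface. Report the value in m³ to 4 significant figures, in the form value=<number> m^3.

Each operation maintains exact precision, and intermediates appear rounded, and one last rounding to four significant digits.
Convert: Sliding speed v = 76.13 mm/s = 0.07613 m/s. Sliding distance L = v·t = 0.07613 m/s × 3630 s = 276.4 m.
Convert: Hardness H = 41.83 HV × 9.807 MPa/HV = 410.2 MPa = 4.102e+08 Pa.
In SI base units: W = 2.698 N, H = 4.102e+08 Pa, K = 1.190e-04.
Archard volume V = K·W·L/H = 1.190e-04 · 2.698 · 276.4 / 4.102e+08 = 2.163e-10 m³.

value=2.163e-10 m^3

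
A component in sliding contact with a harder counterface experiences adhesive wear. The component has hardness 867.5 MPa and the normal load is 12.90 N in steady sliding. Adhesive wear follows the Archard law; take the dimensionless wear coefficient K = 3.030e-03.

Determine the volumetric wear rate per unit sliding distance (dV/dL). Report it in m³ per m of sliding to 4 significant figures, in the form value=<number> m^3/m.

Intermediates are displayed rounded. The computation carries exact precision, and a single final rounding to four significant digits.
Convert: Hardness H = 867.5 MPa = 8.675e+08 Pa.
Expressed in SI base units: W = 12.90 N, H = 8.675e+08 Pa, K = 3.030e-03.
The wear rate dV/dL = K·W/H — distance-free: 3.030e-03 · 12.90 / 8.675e+08 = 4.506e-11 m³/m.

value=4.506e-11 m^3/m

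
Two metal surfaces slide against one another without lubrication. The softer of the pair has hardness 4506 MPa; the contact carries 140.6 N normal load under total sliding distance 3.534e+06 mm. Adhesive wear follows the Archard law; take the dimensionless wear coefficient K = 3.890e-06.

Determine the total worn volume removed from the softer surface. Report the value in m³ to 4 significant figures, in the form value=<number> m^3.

The computation maintains exact precision. Intermediates are printed rounded, and rounded once at the end: four significant digits.
Total distance L = 3.534e+06 mm = 3534 m.
Hardness H = 4506 MPa = 4.506e+09 Pa.
Working in SI base units: W = 140.6 N, H = 4.506e+09 Pa, K = 3.890e-06.
The Archard volume V = K·W·L/H = 3.890e-06 · 140.6 · 3534 / 4.506e+09 = 4.290e-10 m³.

value=4.290e-10 m^3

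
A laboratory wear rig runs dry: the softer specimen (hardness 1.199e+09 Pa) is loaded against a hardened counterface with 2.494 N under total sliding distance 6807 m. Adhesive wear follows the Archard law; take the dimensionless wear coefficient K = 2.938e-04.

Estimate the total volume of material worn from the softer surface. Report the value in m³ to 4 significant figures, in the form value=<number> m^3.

Quoted intermediates are rounded. Every step runs at full float precision — a single final rounding: 4 significant digits.
Working in SI base units: W = 2.494 N, H = 1.199e+09 Pa, K = 2.938e-04.
Wear volume V = K·W·L/H = 2.938e-04 · 2.494 · 6807 / 1.199e+09 = 4.160e-09 m³.

value=4.160e-09 m^3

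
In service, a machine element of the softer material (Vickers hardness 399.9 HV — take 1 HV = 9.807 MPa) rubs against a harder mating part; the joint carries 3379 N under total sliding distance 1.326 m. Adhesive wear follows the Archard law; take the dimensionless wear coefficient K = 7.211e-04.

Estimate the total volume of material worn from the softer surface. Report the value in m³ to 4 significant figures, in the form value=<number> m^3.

Shown intermediates are rounded — the computation carries full float precision; rounded just once, at four significant digits.
Hardness H = 399.9 HV × 9.807 MPa/HV = 3922 MPa = 3.922e+09 Pa.
Restated in SI base units: W = 3379 N, H = 3.922e+09 Pa, K = 7.211e-04.
The Archard volume V = K·W·L/H = 7.211e-04 · 3379 · 1.326 / 3.922e+09 = 8.238e-10 m³.

value=8.238e-10 m^3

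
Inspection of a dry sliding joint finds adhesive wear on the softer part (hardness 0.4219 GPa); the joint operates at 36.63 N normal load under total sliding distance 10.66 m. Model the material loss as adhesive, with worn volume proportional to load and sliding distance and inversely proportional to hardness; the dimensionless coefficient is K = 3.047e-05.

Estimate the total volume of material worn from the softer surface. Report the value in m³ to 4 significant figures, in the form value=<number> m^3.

Intermediate values appear rounded — the computation runs at exact precision. Rounded just once: four significant digits.
Convert: Hardness H = 0.4219 GPa = 4.219e+08 Pa.
Working in SI base units: W = 36.63 N, H = 4.219e+08 Pa, K = 3.047e-05.
Archard volume V = K·W·L/H = 3.047e-05 · 36.63 · 10.66 / 4.219e+08 = 2.820e-11 m³.

value=2.820e-11 m^3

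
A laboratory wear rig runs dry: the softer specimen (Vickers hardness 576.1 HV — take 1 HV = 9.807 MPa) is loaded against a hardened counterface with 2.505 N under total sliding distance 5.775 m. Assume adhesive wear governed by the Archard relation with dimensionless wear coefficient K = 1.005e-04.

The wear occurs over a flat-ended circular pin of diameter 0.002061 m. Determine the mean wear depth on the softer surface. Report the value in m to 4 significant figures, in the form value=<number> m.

Quoted intermediates are rounded; the computation runs at full float precision. Rounded just once to four significant figures.
Convert: Hardness H = 576.1 HV × 9.807 MPa/HV = 5650 MPa = 5.650e+09 Pa.
Convert: Contact area A = π·d²/4 = π·(0.002061 m)²/4 = 3.336e-06 m².
In SI base units, W = 2.505 N, H = 5.650e+09 Pa, K = 1.005e-04.
Archard relation: V = K·W·L/H = 1.005e-04 · 2.505 · 5.775 / 5.650e+09 = 2.573e-13 m³.
Mean depth h = V/A = 2.573e-13 / 3.336e-06 = 7.713e-08 m.

value=7.713e-08 m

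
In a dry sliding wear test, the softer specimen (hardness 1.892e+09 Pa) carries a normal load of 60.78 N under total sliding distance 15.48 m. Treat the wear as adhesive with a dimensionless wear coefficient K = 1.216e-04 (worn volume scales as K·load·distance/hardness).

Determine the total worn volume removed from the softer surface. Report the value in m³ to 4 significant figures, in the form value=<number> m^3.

Intermediate values are printed rounded, and all arithmetic keeps full float precision, and rounded just once to four significant figures.
Collected in SI base units: W = 60.78 N, H = 1.892e+09 Pa, K = 1.216e-04.
Archard volume V = K·W·L/H = 1.216e-04 · 60.78 · 15.48 / 1.892e+09 = 6.047e-11 m³.

value=6.047e-11 m^3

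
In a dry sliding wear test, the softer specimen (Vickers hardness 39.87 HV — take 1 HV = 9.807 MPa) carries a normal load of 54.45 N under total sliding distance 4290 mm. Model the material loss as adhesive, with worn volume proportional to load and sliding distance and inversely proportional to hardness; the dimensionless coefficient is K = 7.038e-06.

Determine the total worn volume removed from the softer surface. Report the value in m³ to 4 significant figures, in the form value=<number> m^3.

value=4.205e-12 m^3

Shown intermediates are rounded; each operation holds exact precision. Rounded once at the end: four significant digits.
Total distance L = 4290 mm = 4.290 m.
Hardness H = 39.87 HV × 9.807 MPa/HV = 391.0 MPa = 3.910e+08 Pa.
SI base units throughout: W = 54.45 N, H = 3.910e+08 Pa, K = 7.038e-06.
Worn volume V = K·W·L/H = 7.038e-06 · 54.45 · 4.290 / 3.910e+08 = 4.205e-12 m³.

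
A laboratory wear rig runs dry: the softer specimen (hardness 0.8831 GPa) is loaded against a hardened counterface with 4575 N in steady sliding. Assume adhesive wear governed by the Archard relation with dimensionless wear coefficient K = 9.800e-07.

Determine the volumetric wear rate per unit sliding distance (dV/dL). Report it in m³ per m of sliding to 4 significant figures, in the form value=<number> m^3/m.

The algebra maintains exact precision. Displayed values are rounded, and a lone final rounding: 4 significant digits.
Convert: Hardness H = 0.8831 GPa = 8.831e+08 Pa.
In SI base units: W = 4575 N, H = 8.831e+08 Pa, K = 9.800e-07.
Sliding wear rate dV/dL = K·W/H, per unit distance: 9.800e-07 · 4575 / 8.831e+08 = 5.077e-12 m³/m.

value=5.077e-12 m^3/m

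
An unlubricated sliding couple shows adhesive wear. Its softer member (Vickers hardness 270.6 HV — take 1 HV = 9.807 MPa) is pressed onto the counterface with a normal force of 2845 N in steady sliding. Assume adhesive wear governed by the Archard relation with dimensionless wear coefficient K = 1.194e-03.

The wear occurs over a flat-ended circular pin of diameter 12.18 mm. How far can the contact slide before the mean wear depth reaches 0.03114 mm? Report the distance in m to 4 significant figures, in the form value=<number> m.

Each operation keeps full float precision, and displayed values are rounded — one final rounding: four significant digits.
Convert: Hardness H = 270.6 HV × 9.807 MPa/HV = 2654 MPa = 2.654e+09 Pa.
Convert: Pin diameter d = 12.18 mm = 0.01218 m. Contact area A = π·d²/4 = π·(0.01218 m)²/4 = 1.165e-04 m².
Convert: Depth limit h_lim = 0.03114 mm = 3.114e-05 m.
Restated in SI base units: W = 2845 N, H = 2.654e+09 Pa, K = 1.194e-03.
Wearable volume V_lim = h_lim·A = 3.114e-05 · 1.165e-04 = 3.628e-09 m³.
Sliding life L = V_lim·H/(K·W) = 3.628e-09 · 2.654e+09 / (1.194e-03 · 2845) = 2.835 m.

value=2.835 m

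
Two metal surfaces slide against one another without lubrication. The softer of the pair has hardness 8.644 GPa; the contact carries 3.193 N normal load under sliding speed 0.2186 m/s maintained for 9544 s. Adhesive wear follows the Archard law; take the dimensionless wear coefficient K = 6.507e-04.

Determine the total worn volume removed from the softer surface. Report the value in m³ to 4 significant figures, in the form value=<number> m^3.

Intermediate values are shown rounded, and all working math runs at full float precision; rounded once at the end to four significant digits.
The distance L = v·t = 0.2186 m/s × 9544 s = 2086 m.
Hardness H = 8.644 GPa = 8.644e+09 Pa.
SI base units throughout: W = 3.193 N, H = 8.644e+09 Pa, K = 6.507e-04.
Volume removed: V = K·W·L/H = 6.507e-04 · 3.193 · 2086 / 8.644e+09 = 5.015e-10 m³.

value=5.015e-10 m^3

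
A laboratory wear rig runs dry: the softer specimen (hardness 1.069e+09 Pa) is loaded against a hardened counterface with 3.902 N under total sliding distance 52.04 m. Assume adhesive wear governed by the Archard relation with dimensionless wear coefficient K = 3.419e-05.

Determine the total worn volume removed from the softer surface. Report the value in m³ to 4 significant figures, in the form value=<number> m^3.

value=6.495e-12 m^3

Intermediate values are displayed rounded — the algebra maintains exact precision. Rounded just once to four significant figures.
Working in SI base units: W = 3.902 N, H = 1.069e+09 Pa, K = 3.419e-05.
Worn volume V = K·W·L/H = 3.419e-05 · 3.902 · 52.04 / 1.069e+09 = 6.495e-12 m³.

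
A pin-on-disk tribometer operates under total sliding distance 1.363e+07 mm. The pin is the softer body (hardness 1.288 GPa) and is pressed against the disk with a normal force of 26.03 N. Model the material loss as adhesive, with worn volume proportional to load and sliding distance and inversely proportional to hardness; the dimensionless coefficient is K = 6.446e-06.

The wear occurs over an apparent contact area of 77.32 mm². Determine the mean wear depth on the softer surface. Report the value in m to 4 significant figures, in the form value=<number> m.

value=2.296e-05 m

Intermediate values appear rounded. The computation carries exact precision. Rounded once at the end to 4 significant figures.
Total distance L = 1.363e+07 mm = 1.363e+04 m.
Hardness H = 1.288 GPa = 1.288e+09 Pa.
Contact area A = 77.32 mm² = 7.732e-05 m².
As SI base values: W = 26.03 N, H = 1.288e+09 Pa, K = 6.446e-06.
Apply Archard: V = K·W·L/H = 6.446e-06 · 26.03 · 1.363e+04 / 1.288e+09 = 1.776e-09 m³.
Average depth h = V/A = 1.776e-09 / 7.732e-05 = 2.296e-05 m.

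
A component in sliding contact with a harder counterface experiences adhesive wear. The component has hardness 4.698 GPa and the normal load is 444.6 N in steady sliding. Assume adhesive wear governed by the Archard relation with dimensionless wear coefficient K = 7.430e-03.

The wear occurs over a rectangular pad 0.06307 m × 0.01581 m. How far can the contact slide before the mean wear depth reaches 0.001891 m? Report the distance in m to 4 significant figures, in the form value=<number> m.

value=2682 m

Every step maintains exact precision; intermediates appear rounded. Rounded just once, at 4 significant figures.
Hardness H = 4.698 GPa = 4.698e+09 Pa.
Contact area A = 0.06307 m × 0.01581 m = 9.971e-04 m².
Collected in SI base units: W = 444.6 N, H = 4.698e+09 Pa, K = 7.430e-03.
Allowed volume V_lim = h_lim·A = 0.001891 · 9.971e-04 = 1.886e-06 m³.
Sliding life L = V_lim·H/(K·W) = 1.886e-06 · 4.698e+09 / (7.430e-03 · 444.6) = 2682 m.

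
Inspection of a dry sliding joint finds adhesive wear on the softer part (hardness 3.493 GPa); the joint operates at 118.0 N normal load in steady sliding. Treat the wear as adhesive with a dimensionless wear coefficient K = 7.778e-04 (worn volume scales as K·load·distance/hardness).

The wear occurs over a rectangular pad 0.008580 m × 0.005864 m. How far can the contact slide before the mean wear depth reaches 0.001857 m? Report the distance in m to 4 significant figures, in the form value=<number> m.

value=3556 m

Each operation carries full float precision — the intermediates are shown rounded; one last rounding: 4 significant figures.
Hardness H = 3.493 GPa = 3.493e+09 Pa.
Contact area A = 0.008580 m × 0.005864 m = 5.031e-05 m².
Restated in SI base units: W = 118.0 N, H = 3.493e+09 Pa, K = 7.778e-04.
Volume at the limit: V_lim = h_lim·A = 0.001857 · 5.031e-05 = 9.343e-08 m³.
Thus life L = V_lim·H/(K·W) = 9.343e-08 · 3.493e+09 / (7.778e-04 · 118.0) = 3556 m.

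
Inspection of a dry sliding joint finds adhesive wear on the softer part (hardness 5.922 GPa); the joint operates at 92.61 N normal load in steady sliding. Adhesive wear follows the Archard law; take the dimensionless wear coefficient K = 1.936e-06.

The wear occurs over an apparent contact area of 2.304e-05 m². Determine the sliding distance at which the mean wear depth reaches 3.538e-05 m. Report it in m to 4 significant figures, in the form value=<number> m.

Intermediate values appear rounded; the computation carries full float precision; one final rounding: four significant digits.
Hardness H = 5.922 GPa = 5.922e+09 Pa.
In SI base units, W = 92.61 N, H = 5.922e+09 Pa, K = 1.936e-06.
Wearable volume V_lim = h_lim·A = 3.538e-05 · 2.304e-05 = 8.152e-10 m³.
Life L = V_lim·H/(K·W) = 8.152e-10 · 5.922e+09 / (1.936e-06 · 92.61) = 2.692e+04 m.

value=2.692e+04 m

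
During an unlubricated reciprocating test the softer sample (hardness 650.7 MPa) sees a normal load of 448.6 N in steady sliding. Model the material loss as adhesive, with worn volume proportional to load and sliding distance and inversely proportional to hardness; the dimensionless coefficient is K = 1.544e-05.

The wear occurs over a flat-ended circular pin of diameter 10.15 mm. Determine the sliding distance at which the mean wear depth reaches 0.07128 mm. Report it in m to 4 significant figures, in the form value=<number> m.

value=541.8 m

Displayed values are rounded; every step runs at full precision. Rounded once at the end, at 4 significant figures.
Convert: Hardness H = 650.7 MPa = 6.507e+08 Pa.
Convert: Pin diameter d = 10.15 mm = 0.01015 m. Contact area A = π·d²/4 = π·(0.01015 m)²/4 = 8.091e-05 m².
Convert: Depth limit h_lim = 0.07128 mm = 7.128e-05 m.
In SI base units, W = 448.6 N, H = 6.507e+08 Pa, K = 1.544e-05.
Limit volume V_lim = h_lim·A = 7.128e-05 · 8.091e-05 = 5.768e-09 m³.
Life L = V_lim·H/(K·W) = 5.768e-09 · 6.507e+08 / (1.544e-05 · 448.6) = 541.8 m.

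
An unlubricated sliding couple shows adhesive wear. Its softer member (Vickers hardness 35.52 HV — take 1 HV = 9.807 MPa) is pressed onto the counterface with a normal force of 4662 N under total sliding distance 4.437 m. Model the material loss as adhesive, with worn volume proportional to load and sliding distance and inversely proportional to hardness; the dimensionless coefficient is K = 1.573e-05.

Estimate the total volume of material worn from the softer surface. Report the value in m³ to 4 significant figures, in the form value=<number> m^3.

value=9.341e-10 m^3

Intermediate values are shown rounded — the algebra maintains full float precision — one final rounding to four significant digits.
Hardness H = 35.52 HV × 9.807 MPa/HV = 348.3 MPa = 3.483e+08 Pa.
Expressed in SI base units: W = 4662 N, H = 3.483e+08 Pa, K = 1.573e-05.
Wear volume V = K·W·L/H = 1.573e-05 · 4662 · 4.437 / 3.483e+08 = 9.341e-10 m³.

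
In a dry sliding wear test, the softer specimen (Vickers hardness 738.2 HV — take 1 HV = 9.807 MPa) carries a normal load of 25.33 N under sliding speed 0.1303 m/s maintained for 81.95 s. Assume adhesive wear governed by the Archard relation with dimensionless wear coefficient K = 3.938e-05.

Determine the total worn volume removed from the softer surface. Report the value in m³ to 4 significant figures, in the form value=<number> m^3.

Intermediate values are printed rounded, and the algebra keeps full float precision; a single final rounding, at 4 significant digits.
The distance L = v·t = 0.1303 m/s × 81.95 s = 10.68 m.
Hardness H = 738.2 HV × 9.807 MPa/HV = 7240 MPa = 7.240e+09 Pa.
As SI base values: W = 25.33 N, H = 7.240e+09 Pa, K = 3.938e-05.
The Archard volume V = K·W·L/H = 3.938e-05 · 25.33 · 10.68 / 7.240e+09 = 1.471e-12 m³.

value=1.471e-12 m^3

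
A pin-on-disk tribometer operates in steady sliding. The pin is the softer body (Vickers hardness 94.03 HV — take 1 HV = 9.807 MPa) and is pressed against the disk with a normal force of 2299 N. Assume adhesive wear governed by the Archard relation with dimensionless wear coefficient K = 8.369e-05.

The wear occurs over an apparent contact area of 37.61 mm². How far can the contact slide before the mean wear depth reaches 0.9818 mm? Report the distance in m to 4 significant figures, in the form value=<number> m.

value=177.0 m

All working math holds exact precision — intermediates are displayed rounded — a single final rounding: 4 significant figures.
Hardness H = 94.03 HV × 9.807 MPa/HV = 922.2 MPa = 9.222e+08 Pa.
Contact area A = 37.61 mm² = 3.761e-05 m².
Depth limit h_lim = 0.9818 mm = 9.818e-04 m.
Working in SI base units: W = 2299 N, H = 9.222e+08 Pa, K = 8.369e-05.
At the depth limit, V_lim = h_lim·A = 9.818e-04 · 3.761e-05 = 3.693e-08 m³.
Thus life L = V_lim·H/(K·W) = 3.693e-08 · 9.222e+08 / (8.369e-05 · 2299) = 177.0 m.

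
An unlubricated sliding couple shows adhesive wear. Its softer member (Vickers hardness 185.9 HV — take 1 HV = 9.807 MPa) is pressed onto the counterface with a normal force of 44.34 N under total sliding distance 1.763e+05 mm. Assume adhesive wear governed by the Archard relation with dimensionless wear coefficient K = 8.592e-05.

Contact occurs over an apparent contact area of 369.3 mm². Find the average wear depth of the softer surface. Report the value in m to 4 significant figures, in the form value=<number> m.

value=9.976e-07 m

The computation carries full precision — intermediates are displayed rounded — one last rounding, at 4 significant digits.
Convert: Distance covered L = 1.763e+05 mm = 176.3 m.
Convert: Hardness H = 185.9 HV × 9.807 MPa/HV = 1823 MPa = 1.823e+09 Pa.
Convert: Contact area A = 369.3 mm² = 3.693e-04 m².
Restated in SI base units: W = 44.34 N, H = 1.823e+09 Pa, K = 8.592e-05.
Archard relation: V = K·W·L/H = 8.592e-05 · 44.34 · 176.3 / 1.823e+09 = 3.684e-10 m³.
Depth of wear h = V/A = 3.684e-10 / 3.693e-04 = 9.976e-07 m.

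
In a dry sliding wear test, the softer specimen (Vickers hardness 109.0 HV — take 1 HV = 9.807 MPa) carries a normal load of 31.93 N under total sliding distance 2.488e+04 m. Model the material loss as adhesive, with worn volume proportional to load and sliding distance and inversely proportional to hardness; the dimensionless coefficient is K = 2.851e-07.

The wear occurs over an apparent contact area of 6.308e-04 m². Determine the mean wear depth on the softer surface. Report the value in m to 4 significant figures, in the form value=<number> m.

All working math keeps exact precision; intermediates are shown rounded, and one final rounding to four significant figures.
Convert: Hardness H = 109.0 HV × 9.807 MPa/HV = 1069 MPa = 1.069e+09 Pa.
Expressed in SI base units: W = 31.93 N, H = 1.069e+09 Pa, K = 2.851e-07.
Wear volume V = K·W·L/H = 2.851e-07 · 31.93 · 2.488e+04 / 1.069e+09 = 2.119e-10 m³.
Depth h = V/A = 2.119e-10 / 6.308e-04 = 3.359e-07 m.

value=3.359e-07 m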